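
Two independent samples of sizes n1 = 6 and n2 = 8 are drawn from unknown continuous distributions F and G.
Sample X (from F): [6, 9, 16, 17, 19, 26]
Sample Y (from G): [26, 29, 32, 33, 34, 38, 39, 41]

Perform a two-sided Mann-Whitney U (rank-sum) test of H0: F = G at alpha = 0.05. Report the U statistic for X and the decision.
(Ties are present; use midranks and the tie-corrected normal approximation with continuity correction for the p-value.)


Step 1: Combine and sort all 14 observations; assign midranks.
sorted (value, group): (6,X), (9,X), (16,X), (17,X), (19,X), (26,X), (26,Y), (29,Y), (32,Y), (33,Y), (34,Y), (38,Y), (39,Y), (41,Y)
ranks: 6->1, 9->2, 16->3, 17->4, 19->5, 26->6.5, 26->6.5, 29->8, 32->9, 33->10, 34->11, 38->12, 39->13, 41->14
Step 2: Rank sum for X: R1 = 1 + 2 + 3 + 4 + 5 + 6.5 = 21.5.
Step 3: U_X = R1 - n1(n1+1)/2 = 21.5 - 6*7/2 = 21.5 - 21 = 0.5.
       U_Y = n1*n2 - U_X = 48 - 0.5 = 47.5.
Step 4: Ties are present, so use the tie-corrected normal approximation (with continuity correction) for the p-value.
Step 5: p-value = 0.002953; compare to alpha = 0.05. reject H0.

U_X = 0.5, p = 0.002953, reject H0 at alpha = 0.05.


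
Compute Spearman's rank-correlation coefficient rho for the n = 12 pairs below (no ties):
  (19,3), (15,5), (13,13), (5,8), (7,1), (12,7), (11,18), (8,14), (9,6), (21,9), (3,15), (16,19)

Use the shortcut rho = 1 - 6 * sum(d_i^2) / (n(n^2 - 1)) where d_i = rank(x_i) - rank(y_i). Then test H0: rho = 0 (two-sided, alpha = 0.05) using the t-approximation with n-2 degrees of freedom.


Step 1: Rank x and y separately (midranks; no ties here).
rank(x): 19->11, 15->9, 13->8, 5->2, 7->3, 12->7, 11->6, 8->4, 9->5, 21->12, 3->1, 16->10
rank(y): 3->2, 5->3, 13->8, 8->6, 1->1, 7->5, 18->11, 14->9, 6->4, 9->7, 15->10, 19->12
Step 2: d_i = R_x(i) - R_y(i); compute d_i^2.
  (11-2)^2=81, (9-3)^2=36, (8-8)^2=0, (2-6)^2=16, (3-1)^2=4, (7-5)^2=4, (6-11)^2=25, (4-9)^2=25, (5-4)^2=1, (12-7)^2=25, (1-10)^2=81, (10-12)^2=4
sum(d^2) = 302.
Step 3: rho = 1 - 6*302 / (12*(12^2 - 1)) = 1 - 1812/1716 = -0.055944.
Step 4: Under H0, t = rho * sqrt((n-2)/(1-rho^2)) = -0.1772 ~ t(10).
Step 5: Two-sided p-value from the t-distribution with 10 df = 0.862898.
Step 6: alpha = 0.05. fail to reject H0.

rho = -0.0559, p = 0.862898, fail to reject H0 at alpha = 0.05.


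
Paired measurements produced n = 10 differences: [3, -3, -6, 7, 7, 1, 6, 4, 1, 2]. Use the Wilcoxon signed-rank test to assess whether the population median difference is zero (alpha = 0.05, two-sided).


Step 1: Drop any zero differences (none here) and take |d_i|.
|d| = [3, 3, 6, 7, 7, 1, 6, 4, 1, 2]
Step 2: Midrank |d_i| (ties get averaged ranks).
ranks: |3|->4.5, |3|->4.5, |6|->7.5, |7|->9.5, |7|->9.5, |1|->1.5, |6|->7.5, |4|->6, |1|->1.5, |2|->3
Step 3: Attach original signs; sum ranks with positive sign and with negative sign.
W+ = 4.5 + 9.5 + 9.5 + 1.5 + 7.5 + 6 + 1.5 + 3 = 43
W- = 4.5 + 7.5 = 12
(Check: W+ + W- = 55 should equal n(n+1)/2 = 55.)
Step 4: Test statistic W = min(W+, W-) = 12.
Step 5: Ties in |d|, so use the tie-corrected normal approximation.
        E[W] = n(n+1)/4 = 10*11/4 = 27.5.
        Tie groups: |d|=1 (t=2), |d|=3 (t=2), |d|=6 (t=2), |d|=7 (t=2); sum(t^3 - t) = 24.
        Var[W] = n(n+1)(2n+1)/24 - sum(t^3-t)/48 = 2310/24 - 24/48 = 95.75.
        z = (W - E[W]) / sqrt(Var[W]) = (12 - 27.5) / 9.7852 = -1.5840.
        Two-sided p = 2*Phi(z) = 0.113188.
Step 6: alpha = 0.05. fail to reject H0.

W+ = 43, W- = 12, W = min = 12, p = 0.113188, fail to reject H0.


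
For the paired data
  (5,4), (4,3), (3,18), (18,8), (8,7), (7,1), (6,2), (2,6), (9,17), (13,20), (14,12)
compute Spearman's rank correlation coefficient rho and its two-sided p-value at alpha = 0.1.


Step 1: Rank x and y separately (midranks; no ties here).
rank(x): 5->4, 4->3, 3->2, 18->11, 8->7, 7->6, 6->5, 2->1, 9->8, 13->9, 14->10
rank(y): 4->4, 3->3, 18->10, 8->7, 7->6, 1->1, 2->2, 6->5, 17->9, 20->11, 12->8
Step 2: d_i = R_x(i) - R_y(i); compute d_i^2.
  (4-4)^2=0, (3-3)^2=0, (2-10)^2=64, (11-7)^2=16, (7-6)^2=1, (6-1)^2=25, (5-2)^2=9, (1-5)^2=16, (8-9)^2=1, (9-11)^2=4, (10-8)^2=4
sum(d^2) = 140.
Step 3: rho = 1 - 6*140 / (11*(11^2 - 1)) = 1 - 840/1320 = 0.363636.
Step 4: Under H0, t = rho * sqrt((n-2)/(1-rho^2)) = 1.1711 ~ t(9).
Step 5: Two-sided p-value from the t-distribution with 9 df = 0.271638.
Step 6: alpha = 0.1. fail to reject H0.

rho = 0.3636, p = 0.271638, fail to reject H0 at alpha = 0.1.


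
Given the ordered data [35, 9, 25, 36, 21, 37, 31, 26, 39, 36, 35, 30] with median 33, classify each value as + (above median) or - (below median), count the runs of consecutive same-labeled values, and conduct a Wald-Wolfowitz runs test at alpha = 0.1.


Step 1: Compute median = 33; label A = above, B = below.
Labels in order: ABBABABBAAAB  (n_A = 6, n_B = 6)
Step 2: Count runs R = 8.
Step 3: Under H0 (random ordering), E[R] = 2*n_A*n_B/(n_A+n_B) + 1 = 2*6*6/12 + 1 = 7.0000.
        Var[R] = 2*n_A*n_B*(2*n_A*n_B - n_A - n_B) / ((n_A+n_B)^2 * (n_A+n_B-1)) = 4320/1584 = 2.7273.
        SD[R] = 1.6514.
Step 4: Continuity-corrected z = (R - 0.5 - E[R]) / SD[R] = (8 - 0.5 - 7.0000) / 1.6514 = 0.3028.
Step 5: Two-sided p-value via normal approximation = 2*(1 - Phi(|z|)) = 0.762069.
Step 6: alpha = 0.1. fail to reject H0.

R = 8, z = 0.3028, p = 0.762069, fail to reject H0.


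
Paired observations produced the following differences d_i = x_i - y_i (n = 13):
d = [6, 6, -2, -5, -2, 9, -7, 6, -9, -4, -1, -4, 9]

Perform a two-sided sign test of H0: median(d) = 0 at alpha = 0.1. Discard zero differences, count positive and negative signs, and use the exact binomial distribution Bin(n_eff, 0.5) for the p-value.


Step 1: Discard zero differences. Original n = 13; n_eff = number of nonzero differences = 13.
Nonzero differences (with sign): +6, +6, -2, -5, -2, +9, -7, +6, -9, -4, -1, -4, +9
Step 2: Count signs: positive = 5, negative = 8.
Step 3: Under H0: P(positive) = 0.5, so the number of positives S ~ Bin(13, 0.5).
Step 4: Two-sided exact p-value = sum of Bin(13,0.5) probabilities at or below the observed probability = 0.581055.
Step 5: alpha = 0.1. fail to reject H0.

n_eff = 13, pos = 5, neg = 8, p = 0.581055, fail to reject H0.


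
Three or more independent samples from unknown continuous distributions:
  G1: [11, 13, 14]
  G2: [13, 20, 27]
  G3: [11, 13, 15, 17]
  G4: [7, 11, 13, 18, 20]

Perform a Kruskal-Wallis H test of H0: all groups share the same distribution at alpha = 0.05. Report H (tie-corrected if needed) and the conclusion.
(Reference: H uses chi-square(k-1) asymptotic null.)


Step 1: Combine all N = 15 observations and assign midranks.
sorted (value, group, rank): (7,G4,1), (11,G1,3), (11,G3,3), (11,G4,3), (13,G1,6.5), (13,G2,6.5), (13,G3,6.5), (13,G4,6.5), (14,G1,9), (15,G3,10), (17,G3,11), (18,G4,12), (20,G2,13.5), (20,G4,13.5), (27,G2,15)
Step 2: Sum ranks within each group.
R_1 = 18.5 (n_1 = 3)
R_2 = 35 (n_2 = 3)
R_3 = 30.5 (n_3 = 4)
R_4 = 36 (n_4 = 5)
Step 3: H = 12/(N(N+1)) * sum(R_i^2/n_i) - 3(N+1)
     = 12/(15*16) * (18.5^2/3 + 35^2/3 + 30.5^2/4 + 36^2/5) - 3*16
     = 0.050000 * 1014.18 - 48
     = 2.708958.
Step 4: Ties present; correction factor C = 1 - 90/(15^3 - 15) = 0.973214. Corrected H = 2.708958 / 0.973214 = 2.783517.
Step 5: Under H0, H ~ chi^2(3); p-value = 0.426221.
Step 6: alpha = 0.05. fail to reject H0.

H = 2.7835, df = 3, p = 0.426221, fail to reject H0.


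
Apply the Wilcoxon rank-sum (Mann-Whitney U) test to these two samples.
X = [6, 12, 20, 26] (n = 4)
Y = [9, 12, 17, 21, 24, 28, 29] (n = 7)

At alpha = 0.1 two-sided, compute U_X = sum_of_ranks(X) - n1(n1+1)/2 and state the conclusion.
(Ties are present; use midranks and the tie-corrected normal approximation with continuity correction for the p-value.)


Step 1: Combine and sort all 11 observations; assign midranks.
sorted (value, group): (6,X), (9,Y), (12,X), (12,Y), (17,Y), (20,X), (21,Y), (24,Y), (26,X), (28,Y), (29,Y)
ranks: 6->1, 9->2, 12->3.5, 12->3.5, 17->5, 20->6, 21->7, 24->8, 26->9, 28->10, 29->11
Step 2: Rank sum for X: R1 = 1 + 3.5 + 6 + 9 = 19.5.
Step 3: U_X = R1 - n1(n1+1)/2 = 19.5 - 4*5/2 = 19.5 - 10 = 9.5.
       U_Y = n1*n2 - U_X = 28 - 9.5 = 18.5.
Step 4: Ties are present, so use the tie-corrected normal approximation (with continuity correction) for the p-value.
Step 5: p-value = 0.448659; compare to alpha = 0.1. fail to reject H0.

U_X = 9.5, p = 0.448659, fail to reject H0 at alpha = 0.1.


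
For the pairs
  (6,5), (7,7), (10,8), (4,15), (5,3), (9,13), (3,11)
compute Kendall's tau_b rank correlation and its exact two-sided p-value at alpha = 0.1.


Step 1: Enumerate the 21 unordered pairs (i,j) with i<j and classify each by sign(x_j-x_i) * sign(y_j-y_i).
  (1,2):dx=+1,dy=+2->C; (1,3):dx=+4,dy=+3->C; (1,4):dx=-2,dy=+10->D; (1,5):dx=-1,dy=-2->C
  (1,6):dx=+3,dy=+8->C; (1,7):dx=-3,dy=+6->D; (2,3):dx=+3,dy=+1->C; (2,4):dx=-3,dy=+8->D
  (2,5):dx=-2,dy=-4->C; (2,6):dx=+2,dy=+6->C; (2,7):dx=-4,dy=+4->D; (3,4):dx=-6,dy=+7->D
  (3,5):dx=-5,dy=-5->C; (3,6):dx=-1,dy=+5->D; (3,7):dx=-7,dy=+3->D; (4,5):dx=+1,dy=-12->D
  (4,6):dx=+5,dy=-2->D; (4,7):dx=-1,dy=-4->C; (5,6):dx=+4,dy=+10->C; (5,7):dx=-2,dy=+8->D
  (6,7):dx=-6,dy=-2->C
Step 2: C = 11, D = 10, total pairs = 21.
Step 3: tau = (C - D)/(n(n-1)/2) = (11 - 10)/21 = 0.047619.
Step 4: Exact two-sided p-value (enumerate n! = 5040 permutations of y under H0): p = 1.000000.
Step 5: alpha = 0.1. fail to reject H0.

tau_b = 0.0476 (C=11, D=10), p = 1.000000, fail to reject H0.


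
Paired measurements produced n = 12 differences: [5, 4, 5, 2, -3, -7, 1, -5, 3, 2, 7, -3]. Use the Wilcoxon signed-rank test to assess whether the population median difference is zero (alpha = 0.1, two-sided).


Step 1: Drop any zero differences (none here) and take |d_i|.
|d| = [5, 4, 5, 2, 3, 7, 1, 5, 3, 2, 7, 3]
Step 2: Midrank |d_i| (ties get averaged ranks).
ranks: |5|->9, |4|->7, |5|->9, |2|->2.5, |3|->5, |7|->11.5, |1|->1, |5|->9, |3|->5, |2|->2.5, |7|->11.5, |3|->5
Step 3: Attach original signs; sum ranks with positive sign and with negative sign.
W+ = 9 + 7 + 9 + 2.5 + 1 + 5 + 2.5 + 11.5 = 47.5
W- = 5 + 11.5 + 9 + 5 = 30.5
(Check: W+ + W- = 78 should equal n(n+1)/2 = 78.)
Step 4: Test statistic W = min(W+, W-) = 30.5.
Step 5: Ties in |d|, so use the tie-corrected normal approximation.
        E[W] = n(n+1)/4 = 12*13/4 = 39.
        Tie groups: |d|=2 (t=2), |d|=3 (t=3), |d|=5 (t=3), |d|=7 (t=2); sum(t^3 - t) = 60.
        Var[W] = n(n+1)(2n+1)/24 - sum(t^3-t)/48 = 3900/24 - 60/48 = 161.25.
        z = (W - E[W]) / sqrt(Var[W]) = (30.5 - 39) / 12.6984 = -0.6694.
        Two-sided p = 2*Phi(z) = 0.503257.
Step 6: alpha = 0.1. fail to reject H0.

W+ = 47.5, W- = 30.5, W = min = 30.5, p = 0.503257, fail to reject H0.


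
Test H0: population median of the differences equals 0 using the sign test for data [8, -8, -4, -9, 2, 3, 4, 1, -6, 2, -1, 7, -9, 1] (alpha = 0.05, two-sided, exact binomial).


Step 1: Discard zero differences. Original n = 14; n_eff = number of nonzero differences = 14.
Nonzero differences (with sign): +8, -8, -4, -9, +2, +3, +4, +1, -6, +2, -1, +7, -9, +1
Step 2: Count signs: positive = 8, negative = 6.
Step 3: Under H0: P(positive) = 0.5, so the number of positives S ~ Bin(14, 0.5).
Step 4: Two-sided exact p-value = sum of Bin(14,0.5) probabilities at or below the observed probability = 0.790527.
Step 5: alpha = 0.05. fail to reject H0.

n_eff = 14, pos = 8, neg = 6, p = 0.790527, fail to reject H0.


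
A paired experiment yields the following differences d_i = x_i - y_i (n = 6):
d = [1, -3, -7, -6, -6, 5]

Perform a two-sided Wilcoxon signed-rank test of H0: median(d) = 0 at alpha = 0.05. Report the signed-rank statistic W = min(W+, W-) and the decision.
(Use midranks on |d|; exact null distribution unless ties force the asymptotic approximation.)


Step 1: Drop any zero differences (none here) and take |d_i|.
|d| = [1, 3, 7, 6, 6, 5]
Step 2: Midrank |d_i| (ties get averaged ranks).
ranks: |1|->1, |3|->2, |7|->6, |6|->4.5, |6|->4.5, |5|->3
Step 3: Attach original signs; sum ranks with positive sign and with negative sign.
W+ = 1 + 3 = 4
W- = 2 + 6 + 4.5 + 4.5 = 17
(Check: W+ + W- = 21 should equal n(n+1)/2 = 21.)
Step 4: Test statistic W = min(W+, W-) = 4.
Step 5: Ties in |d|, so use the tie-corrected normal approximation.
        E[W] = n(n+1)/4 = 6*7/4 = 10.5.
        Tie groups: |d|=6 (t=2); sum(t^3 - t) = 6.
        Var[W] = n(n+1)(2n+1)/24 - sum(t^3-t)/48 = 546/24 - 6/48 = 22.625.
        z = (W - E[W]) / sqrt(Var[W]) = (4 - 10.5) / 4.7566 = -1.3665.
        Two-sided p = 2*Phi(z) = 0.171773.
Step 6: alpha = 0.05. fail to reject H0.

W+ = 4, W- = 17, W = min = 4, p = 0.171773, fail to reject H0.


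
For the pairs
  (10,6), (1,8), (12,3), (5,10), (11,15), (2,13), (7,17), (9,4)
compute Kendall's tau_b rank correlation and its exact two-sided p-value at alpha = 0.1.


Step 1: Enumerate the 28 unordered pairs (i,j) with i<j and classify each by sign(x_j-x_i) * sign(y_j-y_i).
  (1,2):dx=-9,dy=+2->D; (1,3):dx=+2,dy=-3->D; (1,4):dx=-5,dy=+4->D; (1,5):dx=+1,dy=+9->C
  (1,6):dx=-8,dy=+7->D; (1,7):dx=-3,dy=+11->D; (1,8):dx=-1,dy=-2->C; (2,3):dx=+11,dy=-5->D
  (2,4):dx=+4,dy=+2->C; (2,5):dx=+10,dy=+7->C; (2,6):dx=+1,dy=+5->C; (2,7):dx=+6,dy=+9->C
  (2,8):dx=+8,dy=-4->D; (3,4):dx=-7,dy=+7->D; (3,5):dx=-1,dy=+12->D; (3,6):dx=-10,dy=+10->D
  (3,7):dx=-5,dy=+14->D; (3,8):dx=-3,dy=+1->D; (4,5):dx=+6,dy=+5->C; (4,6):dx=-3,dy=+3->D
  (4,7):dx=+2,dy=+7->C; (4,8):dx=+4,dy=-6->D; (5,6):dx=-9,dy=-2->C; (5,7):dx=-4,dy=+2->D
  (5,8):dx=-2,dy=-11->C; (6,7):dx=+5,dy=+4->C; (6,8):dx=+7,dy=-9->D; (7,8):dx=+2,dy=-13->D
Step 2: C = 11, D = 17, total pairs = 28.
Step 3: tau = (C - D)/(n(n-1)/2) = (11 - 17)/28 = -0.214286.
Step 4: Exact two-sided p-value (enumerate n! = 40320 permutations of y under H0): p = 0.548413.
Step 5: alpha = 0.1. fail to reject H0.

tau_b = -0.2143 (C=11, D=17), p = 0.548413, fail to reject H0.


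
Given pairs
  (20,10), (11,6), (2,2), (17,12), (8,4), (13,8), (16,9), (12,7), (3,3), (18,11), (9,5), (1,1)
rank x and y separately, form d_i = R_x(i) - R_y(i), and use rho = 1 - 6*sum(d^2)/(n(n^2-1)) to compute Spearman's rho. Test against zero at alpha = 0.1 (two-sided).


Step 1: Rank x and y separately (midranks; no ties here).
rank(x): 20->12, 11->6, 2->2, 17->10, 8->4, 13->8, 16->9, 12->7, 3->3, 18->11, 9->5, 1->1
rank(y): 10->10, 6->6, 2->2, 12->12, 4->4, 8->8, 9->9, 7->7, 3->3, 11->11, 5->5, 1->1
Step 2: d_i = R_x(i) - R_y(i); compute d_i^2.
  (12-10)^2=4, (6-6)^2=0, (2-2)^2=0, (10-12)^2=4, (4-4)^2=0, (8-8)^2=0, (9-9)^2=0, (7-7)^2=0, (3-3)^2=0, (11-11)^2=0, (5-5)^2=0, (1-1)^2=0
sum(d^2) = 8.
Step 3: rho = 1 - 6*8 / (12*(12^2 - 1)) = 1 - 48/1716 = 0.972028.
Step 4: Under H0, t = rho * sqrt((n-2)/(1-rho^2)) = 13.0876 ~ t(10).
Step 5: Two-sided p-value from the t-distribution with 10 df = 0.000000.
Step 6: alpha = 0.1. reject H0.

rho = 0.9720, p = 0.000000, reject H0 at alpha = 0.1.


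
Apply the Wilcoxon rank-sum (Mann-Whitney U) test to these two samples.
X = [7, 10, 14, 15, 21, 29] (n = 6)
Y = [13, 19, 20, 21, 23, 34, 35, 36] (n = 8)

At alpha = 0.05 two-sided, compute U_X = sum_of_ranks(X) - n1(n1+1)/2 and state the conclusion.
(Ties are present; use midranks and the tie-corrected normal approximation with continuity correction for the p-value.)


Step 1: Combine and sort all 14 observations; assign midranks.
sorted (value, group): (7,X), (10,X), (13,Y), (14,X), (15,X), (19,Y), (20,Y), (21,X), (21,Y), (23,Y), (29,X), (34,Y), (35,Y), (36,Y)
ranks: 7->1, 10->2, 13->3, 14->4, 15->5, 19->6, 20->7, 21->8.5, 21->8.5, 23->10, 29->11, 34->12, 35->13, 36->14
Step 2: Rank sum for X: R1 = 1 + 2 + 4 + 5 + 8.5 + 11 = 31.5.
Step 3: U_X = R1 - n1(n1+1)/2 = 31.5 - 6*7/2 = 31.5 - 21 = 10.5.
       U_Y = n1*n2 - U_X = 48 - 10.5 = 37.5.
Step 4: Ties are present, so use the tie-corrected normal approximation (with continuity correction) for the p-value.
Step 5: p-value = 0.092930; compare to alpha = 0.05. fail to reject H0.

U_X = 10.5, p = 0.092930, fail to reject H0 at alpha = 0.05.


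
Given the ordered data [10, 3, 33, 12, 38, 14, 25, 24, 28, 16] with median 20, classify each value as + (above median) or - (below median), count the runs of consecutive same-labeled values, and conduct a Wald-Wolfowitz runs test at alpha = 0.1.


Step 1: Compute median = 20; label A = above, B = below.
Labels in order: BBABABAAAB  (n_A = 5, n_B = 5)
Step 2: Count runs R = 7.
Step 3: Under H0 (random ordering), E[R] = 2*n_A*n_B/(n_A+n_B) + 1 = 2*5*5/10 + 1 = 6.0000.
        Var[R] = 2*n_A*n_B*(2*n_A*n_B - n_A - n_B) / ((n_A+n_B)^2 * (n_A+n_B-1)) = 2000/900 = 2.2222.
        SD[R] = 1.4907.
Step 4: Continuity-corrected z = (R - 0.5 - E[R]) / SD[R] = (7 - 0.5 - 6.0000) / 1.4907 = 0.3354.
Step 5: Two-sided p-value via normal approximation = 2*(1 - Phi(|z|)) = 0.737316.
Step 6: alpha = 0.1. fail to reject H0.

R = 7, z = 0.3354, p = 0.737316, fail to reject H0.


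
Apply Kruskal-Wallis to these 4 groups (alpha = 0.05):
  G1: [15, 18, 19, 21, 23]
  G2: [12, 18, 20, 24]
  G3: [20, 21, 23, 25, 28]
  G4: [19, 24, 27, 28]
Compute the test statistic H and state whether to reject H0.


Step 1: Combine all N = 18 observations and assign midranks.
sorted (value, group, rank): (12,G2,1), (15,G1,2), (18,G1,3.5), (18,G2,3.5), (19,G1,5.5), (19,G4,5.5), (20,G2,7.5), (20,G3,7.5), (21,G1,9.5), (21,G3,9.5), (23,G1,11.5), (23,G3,11.5), (24,G2,13.5), (24,G4,13.5), (25,G3,15), (27,G4,16), (28,G3,17.5), (28,G4,17.5)
Step 2: Sum ranks within each group.
R_1 = 32 (n_1 = 5)
R_2 = 25.5 (n_2 = 4)
R_3 = 61 (n_3 = 5)
R_4 = 52.5 (n_4 = 4)
Step 3: H = 12/(N(N+1)) * sum(R_i^2/n_i) - 3(N+1)
     = 12/(18*19) * (32^2/5 + 25.5^2/4 + 61^2/5 + 52.5^2/4) - 3*19
     = 0.035088 * 1800.62 - 57
     = 6.179825.
Step 4: Ties present; correction factor C = 1 - 42/(18^3 - 18) = 0.992776. Corrected H = 6.179825 / 0.992776 = 6.224792.
Step 5: Under H0, H ~ chi^2(3); p-value = 0.101171.
Step 6: alpha = 0.05. fail to reject H0.

H = 6.2248, df = 3, p = 0.101171, fail to reject H0.


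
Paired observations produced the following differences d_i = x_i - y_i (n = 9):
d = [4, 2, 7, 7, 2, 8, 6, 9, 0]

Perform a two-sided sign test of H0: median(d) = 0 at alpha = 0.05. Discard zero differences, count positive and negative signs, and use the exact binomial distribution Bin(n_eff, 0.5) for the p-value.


Step 1: Discard zero differences. Original n = 9; n_eff = number of nonzero differences = 8.
Nonzero differences (with sign): +4, +2, +7, +7, +2, +8, +6, +9
Step 2: Count signs: positive = 8, negative = 0.
Step 3: Under H0: P(positive) = 0.5, so the number of positives S ~ Bin(8, 0.5).
Step 4: Two-sided exact p-value = sum of Bin(8,0.5) probabilities at or below the observed probability = 0.007812.
Step 5: alpha = 0.05. reject H0.

n_eff = 8, pos = 8, neg = 0, p = 0.007812, reject H0.


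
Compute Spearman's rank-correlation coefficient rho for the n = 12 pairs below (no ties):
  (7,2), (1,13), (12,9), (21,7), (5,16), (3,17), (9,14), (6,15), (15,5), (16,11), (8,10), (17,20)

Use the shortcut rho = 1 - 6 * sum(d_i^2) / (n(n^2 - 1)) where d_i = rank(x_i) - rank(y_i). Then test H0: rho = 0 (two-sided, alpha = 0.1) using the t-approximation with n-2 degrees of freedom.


Step 1: Rank x and y separately (midranks; no ties here).
rank(x): 7->5, 1->1, 12->8, 21->12, 5->3, 3->2, 9->7, 6->4, 15->9, 16->10, 8->6, 17->11
rank(y): 2->1, 13->7, 9->4, 7->3, 16->10, 17->11, 14->8, 15->9, 5->2, 11->6, 10->5, 20->12
Step 2: d_i = R_x(i) - R_y(i); compute d_i^2.
  (5-1)^2=16, (1-7)^2=36, (8-4)^2=16, (12-3)^2=81, (3-10)^2=49, (2-11)^2=81, (7-8)^2=1, (4-9)^2=25, (9-2)^2=49, (10-6)^2=16, (6-5)^2=1, (11-12)^2=1
sum(d^2) = 372.
Step 3: rho = 1 - 6*372 / (12*(12^2 - 1)) = 1 - 2232/1716 = -0.300699.
Step 4: Under H0, t = rho * sqrt((n-2)/(1-rho^2)) = -0.9970 ~ t(10).
Step 5: Two-sided p-value from the t-distribution with 10 df = 0.342260.
Step 6: alpha = 0.1. fail to reject H0.

rho = -0.3007, p = 0.342260, fail to reject H0 at alpha = 0.1.


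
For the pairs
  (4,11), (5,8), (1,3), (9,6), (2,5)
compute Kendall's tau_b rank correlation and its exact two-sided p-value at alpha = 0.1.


Step 1: Enumerate the 10 unordered pairs (i,j) with i<j and classify each by sign(x_j-x_i) * sign(y_j-y_i).
  (1,2):dx=+1,dy=-3->D; (1,3):dx=-3,dy=-8->C; (1,4):dx=+5,dy=-5->D; (1,5):dx=-2,dy=-6->C
  (2,3):dx=-4,dy=-5->C; (2,4):dx=+4,dy=-2->D; (2,5):dx=-3,dy=-3->C; (3,4):dx=+8,dy=+3->C
  (3,5):dx=+1,dy=+2->C; (4,5):dx=-7,dy=-1->C
Step 2: C = 7, D = 3, total pairs = 10.
Step 3: tau = (C - D)/(n(n-1)/2) = (7 - 3)/10 = 0.400000.
Step 4: Exact two-sided p-value (enumerate n! = 120 permutations of y under H0): p = 0.483333.
Step 5: alpha = 0.1. fail to reject H0.

tau_b = 0.4000 (C=7, D=3), p = 0.483333, fail to reject H0.


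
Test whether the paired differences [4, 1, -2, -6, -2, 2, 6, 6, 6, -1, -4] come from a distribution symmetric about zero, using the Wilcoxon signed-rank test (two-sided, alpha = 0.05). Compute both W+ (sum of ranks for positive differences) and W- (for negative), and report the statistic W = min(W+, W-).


Step 1: Drop any zero differences (none here) and take |d_i|.
|d| = [4, 1, 2, 6, 2, 2, 6, 6, 6, 1, 4]
Step 2: Midrank |d_i| (ties get averaged ranks).
ranks: |4|->6.5, |1|->1.5, |2|->4, |6|->9.5, |2|->4, |2|->4, |6|->9.5, |6|->9.5, |6|->9.5, |1|->1.5, |4|->6.5
Step 3: Attach original signs; sum ranks with positive sign and with negative sign.
W+ = 6.5 + 1.5 + 4 + 9.5 + 9.5 + 9.5 = 40.5
W- = 4 + 9.5 + 4 + 1.5 + 6.5 = 25.5
(Check: W+ + W- = 66 should equal n(n+1)/2 = 66.)
Step 4: Test statistic W = min(W+, W-) = 25.5.
Step 5: Ties in |d|, so use the tie-corrected normal approximation.
        E[W] = n(n+1)/4 = 11*12/4 = 33.
        Tie groups: |d|=1 (t=2), |d|=2 (t=3), |d|=4 (t=2), |d|=6 (t=4); sum(t^3 - t) = 96.
        Var[W] = n(n+1)(2n+1)/24 - sum(t^3-t)/48 = 3036/24 - 96/48 = 124.5.
        z = (W - E[W]) / sqrt(Var[W]) = (25.5 - 33) / 11.1580 = -0.6722.
        Two-sided p = 2*Phi(z) = 0.501478.
Step 6: alpha = 0.05. fail to reject H0.

W+ = 40.5, W- = 25.5, W = min = 25.5, p = 0.501478, fail to reject H0.


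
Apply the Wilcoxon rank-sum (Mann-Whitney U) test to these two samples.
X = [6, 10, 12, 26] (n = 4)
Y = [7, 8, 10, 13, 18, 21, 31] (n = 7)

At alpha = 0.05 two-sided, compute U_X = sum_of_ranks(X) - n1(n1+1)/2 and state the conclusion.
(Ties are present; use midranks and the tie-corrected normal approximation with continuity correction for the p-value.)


Step 1: Combine and sort all 11 observations; assign midranks.
sorted (value, group): (6,X), (7,Y), (8,Y), (10,X), (10,Y), (12,X), (13,Y), (18,Y), (21,Y), (26,X), (31,Y)
ranks: 6->1, 7->2, 8->3, 10->4.5, 10->4.5, 12->6, 13->7, 18->8, 21->9, 26->10, 31->11
Step 2: Rank sum for X: R1 = 1 + 4.5 + 6 + 10 = 21.5.
Step 3: U_X = R1 - n1(n1+1)/2 = 21.5 - 4*5/2 = 21.5 - 10 = 11.5.
       U_Y = n1*n2 - U_X = 28 - 11.5 = 16.5.
Step 4: Ties are present, so use the tie-corrected normal approximation (with continuity correction) for the p-value.
Step 5: p-value = 0.704817; compare to alpha = 0.05. fail to reject H0.

U_X = 11.5, p = 0.704817, fail to reject H0 at alpha = 0.05.


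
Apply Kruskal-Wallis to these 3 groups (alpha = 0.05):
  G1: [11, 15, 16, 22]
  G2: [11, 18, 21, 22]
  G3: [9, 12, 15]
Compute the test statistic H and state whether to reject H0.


Step 1: Combine all N = 11 observations and assign midranks.
sorted (value, group, rank): (9,G3,1), (11,G1,2.5), (11,G2,2.5), (12,G3,4), (15,G1,5.5), (15,G3,5.5), (16,G1,7), (18,G2,8), (21,G2,9), (22,G1,10.5), (22,G2,10.5)
Step 2: Sum ranks within each group.
R_1 = 25.5 (n_1 = 4)
R_2 = 30 (n_2 = 4)
R_3 = 10.5 (n_3 = 3)
Step 3: H = 12/(N(N+1)) * sum(R_i^2/n_i) - 3(N+1)
     = 12/(11*12) * (25.5^2/4 + 30^2/4 + 10.5^2/3) - 3*12
     = 0.090909 * 424.312 - 36
     = 2.573864.
Step 4: Ties present; correction factor C = 1 - 18/(11^3 - 11) = 0.986364. Corrected H = 2.573864 / 0.986364 = 2.609447.
Step 5: Under H0, H ~ chi^2(2); p-value = 0.271248.
Step 6: alpha = 0.05. fail to reject H0.

H = 2.6094, df = 2, p = 0.271248, fail to reject H0.


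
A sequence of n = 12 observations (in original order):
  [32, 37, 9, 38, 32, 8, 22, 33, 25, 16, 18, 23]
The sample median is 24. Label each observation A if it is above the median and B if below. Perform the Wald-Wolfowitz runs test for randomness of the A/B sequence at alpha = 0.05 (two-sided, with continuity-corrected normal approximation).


Step 1: Compute median = 24; label A = above, B = below.
Labels in order: AABAABBAABBB  (n_A = 6, n_B = 6)
Step 2: Count runs R = 6.
Step 3: Under H0 (random ordering), E[R] = 2*n_A*n_B/(n_A+n_B) + 1 = 2*6*6/12 + 1 = 7.0000.
        Var[R] = 2*n_A*n_B*(2*n_A*n_B - n_A - n_B) / ((n_A+n_B)^2 * (n_A+n_B-1)) = 4320/1584 = 2.7273.
        SD[R] = 1.6514.
Step 4: Continuity-corrected z = (R + 0.5 - E[R]) / SD[R] = (6 + 0.5 - 7.0000) / 1.6514 = -0.3028.
Step 5: Two-sided p-value via normal approximation = 2*(1 - Phi(|z|)) = 0.762069.
Step 6: alpha = 0.05. fail to reject H0.

R = 6, z = -0.3028, p = 0.762069, fail to reject H0.


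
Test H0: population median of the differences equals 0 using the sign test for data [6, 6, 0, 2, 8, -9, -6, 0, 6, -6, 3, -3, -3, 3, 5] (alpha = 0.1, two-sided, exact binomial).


Step 1: Discard zero differences. Original n = 15; n_eff = number of nonzero differences = 13.
Nonzero differences (with sign): +6, +6, +2, +8, -9, -6, +6, -6, +3, -3, -3, +3, +5
Step 2: Count signs: positive = 8, negative = 5.
Step 3: Under H0: P(positive) = 0.5, so the number of positives S ~ Bin(13, 0.5).
Step 4: Two-sided exact p-value = sum of Bin(13,0.5) probabilities at or below the observed probability = 0.581055.
Step 5: alpha = 0.1. fail to reject H0.

n_eff = 13, pos = 8, neg = 5, p = 0.581055, fail to reject H0.


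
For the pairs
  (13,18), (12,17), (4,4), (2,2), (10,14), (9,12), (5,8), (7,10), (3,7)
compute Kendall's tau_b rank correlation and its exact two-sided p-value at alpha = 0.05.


Step 1: Enumerate the 36 unordered pairs (i,j) with i<j and classify each by sign(x_j-x_i) * sign(y_j-y_i).
  (1,2):dx=-1,dy=-1->C; (1,3):dx=-9,dy=-14->C; (1,4):dx=-11,dy=-16->C; (1,5):dx=-3,dy=-4->C
  (1,6):dx=-4,dy=-6->C; (1,7):dx=-8,dy=-10->C; (1,8):dx=-6,dy=-8->C; (1,9):dx=-10,dy=-11->C
  (2,3):dx=-8,dy=-13->C; (2,4):dx=-10,dy=-15->C; (2,5):dx=-2,dy=-3->C; (2,6):dx=-3,dy=-5->C
  (2,7):dx=-7,dy=-9->C; (2,8):dx=-5,dy=-7->C; (2,9):dx=-9,dy=-10->C; (3,4):dx=-2,dy=-2->C
  (3,5):dx=+6,dy=+10->C; (3,6):dx=+5,dy=+8->C; (3,7):dx=+1,dy=+4->C; (3,8):dx=+3,dy=+6->C
  (3,9):dx=-1,dy=+3->D; (4,5):dx=+8,dy=+12->C; (4,6):dx=+7,dy=+10->C; (4,7):dx=+3,dy=+6->C
  (4,8):dx=+5,dy=+8->C; (4,9):dx=+1,dy=+5->C; (5,6):dx=-1,dy=-2->C; (5,7):dx=-5,dy=-6->C
  (5,8):dx=-3,dy=-4->C; (5,9):dx=-7,dy=-7->C; (6,7):dx=-4,dy=-4->C; (6,8):dx=-2,dy=-2->C
  (6,9):dx=-6,dy=-5->C; (7,8):dx=+2,dy=+2->C; (7,9):dx=-2,dy=-1->C; (8,9):dx=-4,dy=-3->C
Step 2: C = 35, D = 1, total pairs = 36.
Step 3: tau = (C - D)/(n(n-1)/2) = (35 - 1)/36 = 0.944444.
Step 4: Exact two-sided p-value (enumerate n! = 362880 permutations of y under H0): p = 0.000050.
Step 5: alpha = 0.05. reject H0.

tau_b = 0.9444 (C=35, D=1), p = 0.000050, reject H0.


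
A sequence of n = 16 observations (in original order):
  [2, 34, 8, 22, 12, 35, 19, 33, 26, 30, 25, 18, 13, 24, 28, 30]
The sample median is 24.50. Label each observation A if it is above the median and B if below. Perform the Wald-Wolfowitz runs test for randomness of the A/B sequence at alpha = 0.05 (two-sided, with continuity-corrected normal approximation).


Step 1: Compute median = 24.50; label A = above, B = below.
Labels in order: BABBBABAAAABBBAA  (n_A = 8, n_B = 8)
Step 2: Count runs R = 8.
Step 3: Under H0 (random ordering), E[R] = 2*n_A*n_B/(n_A+n_B) + 1 = 2*8*8/16 + 1 = 9.0000.
        Var[R] = 2*n_A*n_B*(2*n_A*n_B - n_A - n_B) / ((n_A+n_B)^2 * (n_A+n_B-1)) = 14336/3840 = 3.7333.
        SD[R] = 1.9322.
Step 4: Continuity-corrected z = (R + 0.5 - E[R]) / SD[R] = (8 + 0.5 - 9.0000) / 1.9322 = -0.2588.
Step 5: Two-sided p-value via normal approximation = 2*(1 - Phi(|z|)) = 0.795809.
Step 6: alpha = 0.05. fail to reject H0.

R = 8, z = -0.2588, p = 0.795809, fail to reject H0.


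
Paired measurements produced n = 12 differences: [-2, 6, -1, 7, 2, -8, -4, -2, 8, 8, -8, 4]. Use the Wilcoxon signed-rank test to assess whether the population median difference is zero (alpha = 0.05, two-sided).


Step 1: Drop any zero differences (none here) and take |d_i|.
|d| = [2, 6, 1, 7, 2, 8, 4, 2, 8, 8, 8, 4]
Step 2: Midrank |d_i| (ties get averaged ranks).
ranks: |2|->3, |6|->7, |1|->1, |7|->8, |2|->3, |8|->10.5, |4|->5.5, |2|->3, |8|->10.5, |8|->10.5, |8|->10.5, |4|->5.5
Step 3: Attach original signs; sum ranks with positive sign and with negative sign.
W+ = 7 + 8 + 3 + 10.5 + 10.5 + 5.5 = 44.5
W- = 3 + 1 + 10.5 + 5.5 + 3 + 10.5 = 33.5
(Check: W+ + W- = 78 should equal n(n+1)/2 = 78.)
Step 4: Test statistic W = min(W+, W-) = 33.5.
Step 5: Ties in |d|, so use the tie-corrected normal approximation.
        E[W] = n(n+1)/4 = 12*13/4 = 39.
        Tie groups: |d|=2 (t=3), |d|=4 (t=2), |d|=8 (t=4); sum(t^3 - t) = 90.
        Var[W] = n(n+1)(2n+1)/24 - sum(t^3-t)/48 = 3900/24 - 90/48 = 160.625.
        z = (W - E[W]) / sqrt(Var[W]) = (33.5 - 39) / 12.6738 = -0.4340.
        Two-sided p = 2*Phi(z) = 0.664313.
Step 6: alpha = 0.05. fail to reject H0.

W+ = 44.5, W- = 33.5, W = min = 33.5, p = 0.664313, fail to reject H0.


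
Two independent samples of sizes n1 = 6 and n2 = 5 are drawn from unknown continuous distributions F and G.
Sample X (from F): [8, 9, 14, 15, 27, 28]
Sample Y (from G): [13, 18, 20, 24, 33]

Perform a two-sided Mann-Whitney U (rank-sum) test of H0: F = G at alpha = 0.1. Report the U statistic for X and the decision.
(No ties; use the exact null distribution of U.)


Step 1: Combine and sort all 11 observations; assign midranks.
sorted (value, group): (8,X), (9,X), (13,Y), (14,X), (15,X), (18,Y), (20,Y), (24,Y), (27,X), (28,X), (33,Y)
ranks: 8->1, 9->2, 13->3, 14->4, 15->5, 18->6, 20->7, 24->8, 27->9, 28->10, 33->11
Step 2: Rank sum for X: R1 = 1 + 2 + 4 + 5 + 9 + 10 = 31.
Step 3: U_X = R1 - n1(n1+1)/2 = 31 - 6*7/2 = 31 - 21 = 10.
       U_Y = n1*n2 - U_X = 30 - 10 = 20.
Step 4: No ties, so the exact null distribution of U (based on enumerating the C(11,6) = 462 equally likely rank assignments) gives the two-sided p-value.
Step 5: p-value = 0.428571; compare to alpha = 0.1. fail to reject H0.

U_X = 10, p = 0.428571, fail to reject H0 at alpha = 0.1.


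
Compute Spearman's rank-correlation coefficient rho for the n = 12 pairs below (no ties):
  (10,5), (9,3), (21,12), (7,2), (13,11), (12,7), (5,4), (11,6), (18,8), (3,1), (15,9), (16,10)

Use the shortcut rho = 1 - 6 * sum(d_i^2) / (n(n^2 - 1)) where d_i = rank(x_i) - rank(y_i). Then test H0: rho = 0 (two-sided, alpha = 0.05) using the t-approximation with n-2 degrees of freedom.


Step 1: Rank x and y separately (midranks; no ties here).
rank(x): 10->5, 9->4, 21->12, 7->3, 13->8, 12->7, 5->2, 11->6, 18->11, 3->1, 15->9, 16->10
rank(y): 5->5, 3->3, 12->12, 2->2, 11->11, 7->7, 4->4, 6->6, 8->8, 1->1, 9->9, 10->10
Step 2: d_i = R_x(i) - R_y(i); compute d_i^2.
  (5-5)^2=0, (4-3)^2=1, (12-12)^2=0, (3-2)^2=1, (8-11)^2=9, (7-7)^2=0, (2-4)^2=4, (6-6)^2=0, (11-8)^2=9, (1-1)^2=0, (9-9)^2=0, (10-10)^2=0
sum(d^2) = 24.
Step 3: rho = 1 - 6*24 / (12*(12^2 - 1)) = 1 - 144/1716 = 0.916084.
Step 4: Under H0, t = rho * sqrt((n-2)/(1-rho^2)) = 7.2245 ~ t(10).
Step 5: Two-sided p-value from the t-distribution with 10 df = 0.000028.
Step 6: alpha = 0.05. reject H0.

rho = 0.9161, p = 0.000028, reject H0 at alpha = 0.05.


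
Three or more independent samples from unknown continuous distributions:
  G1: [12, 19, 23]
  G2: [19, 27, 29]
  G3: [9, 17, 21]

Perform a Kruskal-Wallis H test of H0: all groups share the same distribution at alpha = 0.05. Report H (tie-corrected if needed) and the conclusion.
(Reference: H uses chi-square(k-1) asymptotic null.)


Step 1: Combine all N = 9 observations and assign midranks.
sorted (value, group, rank): (9,G3,1), (12,G1,2), (17,G3,3), (19,G1,4.5), (19,G2,4.5), (21,G3,6), (23,G1,7), (27,G2,8), (29,G2,9)
Step 2: Sum ranks within each group.
R_1 = 13.5 (n_1 = 3)
R_2 = 21.5 (n_2 = 3)
R_3 = 10 (n_3 = 3)
Step 3: H = 12/(N(N+1)) * sum(R_i^2/n_i) - 3(N+1)
     = 12/(9*10) * (13.5^2/3 + 21.5^2/3 + 10^2/3) - 3*10
     = 0.133333 * 248.167 - 30
     = 3.088889.
Step 4: Ties present; correction factor C = 1 - 6/(9^3 - 9) = 0.991667. Corrected H = 3.088889 / 0.991667 = 3.114846.
Step 5: Under H0, H ~ chi^2(2); p-value = 0.210678.
Step 6: alpha = 0.05. fail to reject H0.

H = 3.1148, df = 2, p = 0.210678, fail to reject H0.


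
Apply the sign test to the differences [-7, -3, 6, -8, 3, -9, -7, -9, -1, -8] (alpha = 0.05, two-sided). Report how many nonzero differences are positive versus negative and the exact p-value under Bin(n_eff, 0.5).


Step 1: Discard zero differences. Original n = 10; n_eff = number of nonzero differences = 10.
Nonzero differences (with sign): -7, -3, +6, -8, +3, -9, -7, -9, -1, -8
Step 2: Count signs: positive = 2, negative = 8.
Step 3: Under H0: P(positive) = 0.5, so the number of positives S ~ Bin(10, 0.5).
Step 4: Two-sided exact p-value = sum of Bin(10,0.5) probabilities at or below the observed probability = 0.109375.
Step 5: alpha = 0.05. fail to reject H0.

n_eff = 10, pos = 2, neg = 8, p = 0.109375, fail to reject H0.


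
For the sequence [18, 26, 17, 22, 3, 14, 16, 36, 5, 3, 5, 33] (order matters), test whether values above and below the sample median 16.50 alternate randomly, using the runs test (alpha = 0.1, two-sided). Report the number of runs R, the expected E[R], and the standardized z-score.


Step 1: Compute median = 16.50; label A = above, B = below.
Labels in order: AAAABBBABBBA  (n_A = 6, n_B = 6)
Step 2: Count runs R = 5.
Step 3: Under H0 (random ordering), E[R] = 2*n_A*n_B/(n_A+n_B) + 1 = 2*6*6/12 + 1 = 7.0000.
        Var[R] = 2*n_A*n_B*(2*n_A*n_B - n_A - n_B) / ((n_A+n_B)^2 * (n_A+n_B-1)) = 4320/1584 = 2.7273.
        SD[R] = 1.6514.
Step 4: Continuity-corrected z = (R + 0.5 - E[R]) / SD[R] = (5 + 0.5 - 7.0000) / 1.6514 = -0.9083.
Step 5: Two-sided p-value via normal approximation = 2*(1 - Phi(|z|)) = 0.363722.
Step 6: alpha = 0.1. fail to reject H0.

R = 5, z = -0.9083, p = 0.363722, fail to reject H0.


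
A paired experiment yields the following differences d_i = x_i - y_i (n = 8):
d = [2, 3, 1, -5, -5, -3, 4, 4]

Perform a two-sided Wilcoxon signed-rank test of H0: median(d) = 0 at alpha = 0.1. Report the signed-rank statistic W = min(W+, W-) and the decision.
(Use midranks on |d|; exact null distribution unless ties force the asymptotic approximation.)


Step 1: Drop any zero differences (none here) and take |d_i|.
|d| = [2, 3, 1, 5, 5, 3, 4, 4]
Step 2: Midrank |d_i| (ties get averaged ranks).
ranks: |2|->2, |3|->3.5, |1|->1, |5|->7.5, |5|->7.5, |3|->3.5, |4|->5.5, |4|->5.5
Step 3: Attach original signs; sum ranks with positive sign and with negative sign.
W+ = 2 + 3.5 + 1 + 5.5 + 5.5 = 17.5
W- = 7.5 + 7.5 + 3.5 = 18.5
(Check: W+ + W- = 36 should equal n(n+1)/2 = 36.)
Step 4: Test statistic W = min(W+, W-) = 17.5.
Step 5: Ties in |d|, so use the tie-corrected normal approximation.
        E[W] = n(n+1)/4 = 8*9/4 = 18.
        Tie groups: |d|=3 (t=2), |d|=4 (t=2), |d|=5 (t=2); sum(t^3 - t) = 18.
        Var[W] = n(n+1)(2n+1)/24 - sum(t^3-t)/48 = 1224/24 - 18/48 = 50.625.
        z = (W - E[W]) / sqrt(Var[W]) = (17.5 - 18) / 7.1151 = -0.0703.
        Two-sided p = 2*Phi(z) = 0.943977.
Step 6: alpha = 0.1. fail to reject H0.

W+ = 17.5, W- = 18.5, W = min = 17.5, p = 0.943977, fail to reject H0.


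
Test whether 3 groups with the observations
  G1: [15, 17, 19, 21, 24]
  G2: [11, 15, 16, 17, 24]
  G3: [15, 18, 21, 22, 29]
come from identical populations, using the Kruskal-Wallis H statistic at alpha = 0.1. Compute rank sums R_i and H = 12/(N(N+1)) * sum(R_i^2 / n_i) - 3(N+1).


Step 1: Combine all N = 15 observations and assign midranks.
sorted (value, group, rank): (11,G2,1), (15,G1,3), (15,G2,3), (15,G3,3), (16,G2,5), (17,G1,6.5), (17,G2,6.5), (18,G3,8), (19,G1,9), (21,G1,10.5), (21,G3,10.5), (22,G3,12), (24,G1,13.5), (24,G2,13.5), (29,G3,15)
Step 2: Sum ranks within each group.
R_1 = 42.5 (n_1 = 5)
R_2 = 29 (n_2 = 5)
R_3 = 48.5 (n_3 = 5)
Step 3: H = 12/(N(N+1)) * sum(R_i^2/n_i) - 3(N+1)
     = 12/(15*16) * (42.5^2/5 + 29^2/5 + 48.5^2/5) - 3*16
     = 0.050000 * 999.9 - 48
     = 1.995000.
Step 4: Ties present; correction factor C = 1 - 42/(15^3 - 15) = 0.987500. Corrected H = 1.995000 / 0.987500 = 2.020253.
Step 5: Under H0, H ~ chi^2(2); p-value = 0.364173.
Step 6: alpha = 0.1. fail to reject H0.

H = 2.0203, df = 2, p = 0.364173, fail to reject H0.


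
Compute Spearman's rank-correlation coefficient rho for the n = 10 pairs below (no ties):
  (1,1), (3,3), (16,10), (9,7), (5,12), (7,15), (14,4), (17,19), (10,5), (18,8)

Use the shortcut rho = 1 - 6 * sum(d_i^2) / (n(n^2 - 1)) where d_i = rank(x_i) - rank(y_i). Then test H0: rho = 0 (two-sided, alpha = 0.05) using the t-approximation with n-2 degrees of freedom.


Step 1: Rank x and y separately (midranks; no ties here).
rank(x): 1->1, 3->2, 16->8, 9->5, 5->3, 7->4, 14->7, 17->9, 10->6, 18->10
rank(y): 1->1, 3->2, 10->7, 7->5, 12->8, 15->9, 4->3, 19->10, 5->4, 8->6
Step 2: d_i = R_x(i) - R_y(i); compute d_i^2.
  (1-1)^2=0, (2-2)^2=0, (8-7)^2=1, (5-5)^2=0, (3-8)^2=25, (4-9)^2=25, (7-3)^2=16, (9-10)^2=1, (6-4)^2=4, (10-6)^2=16
sum(d^2) = 88.
Step 3: rho = 1 - 6*88 / (10*(10^2 - 1)) = 1 - 528/990 = 0.466667.
Step 4: Under H0, t = rho * sqrt((n-2)/(1-rho^2)) = 1.4924 ~ t(8).
Step 5: Two-sided p-value from the t-distribution with 8 df = 0.173939.
Step 6: alpha = 0.05. fail to reject H0.

rho = 0.4667, p = 0.173939, fail to reject H0 at alpha = 0.05.


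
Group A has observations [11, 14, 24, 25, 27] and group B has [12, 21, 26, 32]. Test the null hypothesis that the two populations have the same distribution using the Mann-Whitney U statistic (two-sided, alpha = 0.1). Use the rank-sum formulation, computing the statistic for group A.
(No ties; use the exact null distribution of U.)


Step 1: Combine and sort all 9 observations; assign midranks.
sorted (value, group): (11,X), (12,Y), (14,X), (21,Y), (24,X), (25,X), (26,Y), (27,X), (32,Y)
ranks: 11->1, 12->2, 14->3, 21->4, 24->5, 25->6, 26->7, 27->8, 32->9
Step 2: Rank sum for X: R1 = 1 + 3 + 5 + 6 + 8 = 23.
Step 3: U_X = R1 - n1(n1+1)/2 = 23 - 5*6/2 = 23 - 15 = 8.
       U_Y = n1*n2 - U_X = 20 - 8 = 12.
Step 4: No ties, so the exact null distribution of U (based on enumerating the C(9,5) = 126 equally likely rank assignments) gives the two-sided p-value.
Step 5: p-value = 0.730159; compare to alpha = 0.1. fail to reject H0.

U_X = 8, p = 0.730159, fail to reject H0 at alpha = 0.1.


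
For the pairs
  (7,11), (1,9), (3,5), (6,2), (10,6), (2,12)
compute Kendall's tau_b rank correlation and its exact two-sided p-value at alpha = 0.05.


Step 1: Enumerate the 15 unordered pairs (i,j) with i<j and classify each by sign(x_j-x_i) * sign(y_j-y_i).
  (1,2):dx=-6,dy=-2->C; (1,3):dx=-4,dy=-6->C; (1,4):dx=-1,dy=-9->C; (1,5):dx=+3,dy=-5->D
  (1,6):dx=-5,dy=+1->D; (2,3):dx=+2,dy=-4->D; (2,4):dx=+5,dy=-7->D; (2,5):dx=+9,dy=-3->D
  (2,6):dx=+1,dy=+3->C; (3,4):dx=+3,dy=-3->D; (3,5):dx=+7,dy=+1->C; (3,6):dx=-1,dy=+7->D
  (4,5):dx=+4,dy=+4->C; (4,6):dx=-4,dy=+10->D; (5,6):dx=-8,dy=+6->D
Step 2: C = 6, D = 9, total pairs = 15.
Step 3: tau = (C - D)/(n(n-1)/2) = (6 - 9)/15 = -0.200000.
Step 4: Exact two-sided p-value (enumerate n! = 720 permutations of y under H0): p = 0.719444.
Step 5: alpha = 0.05. fail to reject H0.

tau_b = -0.2000 (C=6, D=9), p = 0.719444, fail to reject H0.


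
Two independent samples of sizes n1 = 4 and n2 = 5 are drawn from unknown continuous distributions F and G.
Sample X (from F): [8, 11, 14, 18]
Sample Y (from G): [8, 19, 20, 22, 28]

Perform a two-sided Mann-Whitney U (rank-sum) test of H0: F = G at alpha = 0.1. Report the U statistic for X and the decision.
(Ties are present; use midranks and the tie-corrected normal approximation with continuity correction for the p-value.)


Step 1: Combine and sort all 9 observations; assign midranks.
sorted (value, group): (8,X), (8,Y), (11,X), (14,X), (18,X), (19,Y), (20,Y), (22,Y), (28,Y)
ranks: 8->1.5, 8->1.5, 11->3, 14->4, 18->5, 19->6, 20->7, 22->8, 28->9
Step 2: Rank sum for X: R1 = 1.5 + 3 + 4 + 5 = 13.5.
Step 3: U_X = R1 - n1(n1+1)/2 = 13.5 - 4*5/2 = 13.5 - 10 = 3.5.
       U_Y = n1*n2 - U_X = 20 - 3.5 = 16.5.
Step 4: Ties are present, so use the tie-corrected normal approximation (with continuity correction) for the p-value.
Step 5: p-value = 0.139983; compare to alpha = 0.1. fail to reject H0.

U_X = 3.5, p = 0.139983, fail to reject H0 at alpha = 0.1.
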